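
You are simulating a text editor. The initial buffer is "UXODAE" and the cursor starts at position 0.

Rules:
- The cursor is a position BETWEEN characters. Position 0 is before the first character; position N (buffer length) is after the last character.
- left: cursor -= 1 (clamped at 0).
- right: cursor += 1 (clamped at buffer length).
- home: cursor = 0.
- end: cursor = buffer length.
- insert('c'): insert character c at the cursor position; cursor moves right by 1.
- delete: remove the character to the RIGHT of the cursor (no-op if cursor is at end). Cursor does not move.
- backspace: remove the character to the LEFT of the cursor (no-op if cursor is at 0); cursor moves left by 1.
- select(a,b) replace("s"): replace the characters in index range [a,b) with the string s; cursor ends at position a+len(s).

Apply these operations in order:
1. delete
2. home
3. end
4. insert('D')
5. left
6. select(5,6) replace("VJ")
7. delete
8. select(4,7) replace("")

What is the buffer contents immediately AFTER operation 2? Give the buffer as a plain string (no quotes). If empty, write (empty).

Answer: XODAE

Derivation:
After op 1 (delete): buf='XODAE' cursor=0
After op 2 (home): buf='XODAE' cursor=0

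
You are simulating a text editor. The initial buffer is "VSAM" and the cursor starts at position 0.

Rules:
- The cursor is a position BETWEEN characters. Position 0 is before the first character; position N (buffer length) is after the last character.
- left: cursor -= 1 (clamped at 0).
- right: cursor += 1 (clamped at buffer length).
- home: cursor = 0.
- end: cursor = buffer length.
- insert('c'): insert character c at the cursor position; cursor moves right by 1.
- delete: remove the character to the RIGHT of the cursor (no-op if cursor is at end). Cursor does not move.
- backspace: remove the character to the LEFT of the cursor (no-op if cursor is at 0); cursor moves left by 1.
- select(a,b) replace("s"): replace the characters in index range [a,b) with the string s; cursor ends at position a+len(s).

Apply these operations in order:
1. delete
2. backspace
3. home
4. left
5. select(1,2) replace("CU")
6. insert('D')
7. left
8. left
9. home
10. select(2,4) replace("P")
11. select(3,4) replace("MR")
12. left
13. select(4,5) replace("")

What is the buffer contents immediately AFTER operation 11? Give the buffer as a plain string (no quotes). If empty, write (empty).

Answer: SCPMR

Derivation:
After op 1 (delete): buf='SAM' cursor=0
After op 2 (backspace): buf='SAM' cursor=0
After op 3 (home): buf='SAM' cursor=0
After op 4 (left): buf='SAM' cursor=0
After op 5 (select(1,2) replace("CU")): buf='SCUM' cursor=3
After op 6 (insert('D')): buf='SCUDM' cursor=4
After op 7 (left): buf='SCUDM' cursor=3
After op 8 (left): buf='SCUDM' cursor=2
After op 9 (home): buf='SCUDM' cursor=0
After op 10 (select(2,4) replace("P")): buf='SCPM' cursor=3
After op 11 (select(3,4) replace("MR")): buf='SCPMR' cursor=5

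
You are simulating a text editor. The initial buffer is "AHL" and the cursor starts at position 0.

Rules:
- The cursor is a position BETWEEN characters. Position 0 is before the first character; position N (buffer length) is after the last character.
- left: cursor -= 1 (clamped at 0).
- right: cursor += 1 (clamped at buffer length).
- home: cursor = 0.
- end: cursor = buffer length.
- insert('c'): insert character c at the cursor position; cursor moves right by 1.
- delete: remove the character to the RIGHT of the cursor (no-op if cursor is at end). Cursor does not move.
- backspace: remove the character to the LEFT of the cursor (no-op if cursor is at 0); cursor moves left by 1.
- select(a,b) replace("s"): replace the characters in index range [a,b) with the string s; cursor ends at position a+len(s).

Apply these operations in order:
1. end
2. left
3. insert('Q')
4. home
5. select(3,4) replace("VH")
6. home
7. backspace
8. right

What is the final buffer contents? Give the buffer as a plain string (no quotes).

Answer: AHQVH

Derivation:
After op 1 (end): buf='AHL' cursor=3
After op 2 (left): buf='AHL' cursor=2
After op 3 (insert('Q')): buf='AHQL' cursor=3
After op 4 (home): buf='AHQL' cursor=0
After op 5 (select(3,4) replace("VH")): buf='AHQVH' cursor=5
After op 6 (home): buf='AHQVH' cursor=0
After op 7 (backspace): buf='AHQVH' cursor=0
After op 8 (right): buf='AHQVH' cursor=1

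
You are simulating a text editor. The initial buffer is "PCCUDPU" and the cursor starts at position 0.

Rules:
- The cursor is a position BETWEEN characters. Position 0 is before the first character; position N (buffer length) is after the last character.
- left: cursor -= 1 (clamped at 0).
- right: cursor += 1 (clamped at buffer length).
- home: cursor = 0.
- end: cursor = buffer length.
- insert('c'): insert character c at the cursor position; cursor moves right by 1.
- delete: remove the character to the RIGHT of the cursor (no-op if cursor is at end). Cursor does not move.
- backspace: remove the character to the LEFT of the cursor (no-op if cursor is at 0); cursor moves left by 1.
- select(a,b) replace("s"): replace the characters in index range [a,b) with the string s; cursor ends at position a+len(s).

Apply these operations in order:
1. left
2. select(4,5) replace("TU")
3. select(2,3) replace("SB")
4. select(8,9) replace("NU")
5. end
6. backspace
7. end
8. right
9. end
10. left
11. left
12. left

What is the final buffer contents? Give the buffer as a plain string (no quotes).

After op 1 (left): buf='PCCUDPU' cursor=0
After op 2 (select(4,5) replace("TU")): buf='PCCUTUPU' cursor=6
After op 3 (select(2,3) replace("SB")): buf='PCSBUTUPU' cursor=4
After op 4 (select(8,9) replace("NU")): buf='PCSBUTUPNU' cursor=10
After op 5 (end): buf='PCSBUTUPNU' cursor=10
After op 6 (backspace): buf='PCSBUTUPN' cursor=9
After op 7 (end): buf='PCSBUTUPN' cursor=9
After op 8 (right): buf='PCSBUTUPN' cursor=9
After op 9 (end): buf='PCSBUTUPN' cursor=9
After op 10 (left): buf='PCSBUTUPN' cursor=8
After op 11 (left): buf='PCSBUTUPN' cursor=7
After op 12 (left): buf='PCSBUTUPN' cursor=6

Answer: PCSBUTUPN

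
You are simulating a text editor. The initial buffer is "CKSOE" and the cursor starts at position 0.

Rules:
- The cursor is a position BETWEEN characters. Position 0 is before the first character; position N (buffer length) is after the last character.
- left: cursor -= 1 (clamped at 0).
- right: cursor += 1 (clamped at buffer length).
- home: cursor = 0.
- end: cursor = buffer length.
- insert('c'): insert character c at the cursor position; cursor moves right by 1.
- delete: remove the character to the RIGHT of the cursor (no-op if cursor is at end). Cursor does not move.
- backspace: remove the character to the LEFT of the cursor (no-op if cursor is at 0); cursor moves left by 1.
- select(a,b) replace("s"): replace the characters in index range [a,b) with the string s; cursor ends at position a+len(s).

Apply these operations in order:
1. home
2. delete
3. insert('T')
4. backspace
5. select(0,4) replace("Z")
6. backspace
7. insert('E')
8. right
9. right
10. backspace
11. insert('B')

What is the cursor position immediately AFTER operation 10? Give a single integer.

Answer: 0

Derivation:
After op 1 (home): buf='CKSOE' cursor=0
After op 2 (delete): buf='KSOE' cursor=0
After op 3 (insert('T')): buf='TKSOE' cursor=1
After op 4 (backspace): buf='KSOE' cursor=0
After op 5 (select(0,4) replace("Z")): buf='Z' cursor=1
After op 6 (backspace): buf='(empty)' cursor=0
After op 7 (insert('E')): buf='E' cursor=1
After op 8 (right): buf='E' cursor=1
After op 9 (right): buf='E' cursor=1
After op 10 (backspace): buf='(empty)' cursor=0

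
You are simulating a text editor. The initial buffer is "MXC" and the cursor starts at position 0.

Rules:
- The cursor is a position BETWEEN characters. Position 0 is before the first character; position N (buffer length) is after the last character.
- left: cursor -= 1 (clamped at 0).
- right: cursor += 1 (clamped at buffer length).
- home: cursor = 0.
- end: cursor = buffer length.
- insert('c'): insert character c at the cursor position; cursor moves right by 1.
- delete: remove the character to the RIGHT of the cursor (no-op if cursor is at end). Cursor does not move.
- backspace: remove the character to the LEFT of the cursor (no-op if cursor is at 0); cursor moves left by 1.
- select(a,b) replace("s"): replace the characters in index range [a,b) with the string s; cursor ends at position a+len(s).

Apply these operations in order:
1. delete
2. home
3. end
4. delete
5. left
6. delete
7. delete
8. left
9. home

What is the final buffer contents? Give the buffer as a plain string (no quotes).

Answer: X

Derivation:
After op 1 (delete): buf='XC' cursor=0
After op 2 (home): buf='XC' cursor=0
After op 3 (end): buf='XC' cursor=2
After op 4 (delete): buf='XC' cursor=2
After op 5 (left): buf='XC' cursor=1
After op 6 (delete): buf='X' cursor=1
After op 7 (delete): buf='X' cursor=1
After op 8 (left): buf='X' cursor=0
After op 9 (home): buf='X' cursor=0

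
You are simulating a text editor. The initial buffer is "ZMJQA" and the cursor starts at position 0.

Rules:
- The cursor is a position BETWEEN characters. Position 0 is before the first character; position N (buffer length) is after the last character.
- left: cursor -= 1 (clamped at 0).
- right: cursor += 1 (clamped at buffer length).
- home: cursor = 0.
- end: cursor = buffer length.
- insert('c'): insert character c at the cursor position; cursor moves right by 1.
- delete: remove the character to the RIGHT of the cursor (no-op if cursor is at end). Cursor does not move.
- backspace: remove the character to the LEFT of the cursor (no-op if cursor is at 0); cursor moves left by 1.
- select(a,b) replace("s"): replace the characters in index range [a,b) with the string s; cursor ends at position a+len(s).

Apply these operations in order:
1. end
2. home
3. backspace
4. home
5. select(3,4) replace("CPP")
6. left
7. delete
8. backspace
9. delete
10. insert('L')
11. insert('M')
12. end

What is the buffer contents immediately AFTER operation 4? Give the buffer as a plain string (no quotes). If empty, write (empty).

After op 1 (end): buf='ZMJQA' cursor=5
After op 2 (home): buf='ZMJQA' cursor=0
After op 3 (backspace): buf='ZMJQA' cursor=0
After op 4 (home): buf='ZMJQA' cursor=0

Answer: ZMJQA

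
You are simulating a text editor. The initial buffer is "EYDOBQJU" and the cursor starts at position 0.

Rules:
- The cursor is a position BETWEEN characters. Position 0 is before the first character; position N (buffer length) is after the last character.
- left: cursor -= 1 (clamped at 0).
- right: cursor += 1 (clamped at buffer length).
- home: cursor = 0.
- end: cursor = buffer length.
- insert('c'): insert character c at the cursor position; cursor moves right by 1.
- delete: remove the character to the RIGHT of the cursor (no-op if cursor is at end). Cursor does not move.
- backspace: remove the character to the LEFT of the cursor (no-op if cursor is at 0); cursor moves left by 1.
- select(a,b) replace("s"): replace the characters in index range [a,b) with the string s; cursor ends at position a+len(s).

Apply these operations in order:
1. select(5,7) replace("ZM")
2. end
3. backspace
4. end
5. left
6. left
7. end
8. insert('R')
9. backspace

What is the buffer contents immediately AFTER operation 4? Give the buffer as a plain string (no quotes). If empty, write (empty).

After op 1 (select(5,7) replace("ZM")): buf='EYDOBZMU' cursor=7
After op 2 (end): buf='EYDOBZMU' cursor=8
After op 3 (backspace): buf='EYDOBZM' cursor=7
After op 4 (end): buf='EYDOBZM' cursor=7

Answer: EYDOBZM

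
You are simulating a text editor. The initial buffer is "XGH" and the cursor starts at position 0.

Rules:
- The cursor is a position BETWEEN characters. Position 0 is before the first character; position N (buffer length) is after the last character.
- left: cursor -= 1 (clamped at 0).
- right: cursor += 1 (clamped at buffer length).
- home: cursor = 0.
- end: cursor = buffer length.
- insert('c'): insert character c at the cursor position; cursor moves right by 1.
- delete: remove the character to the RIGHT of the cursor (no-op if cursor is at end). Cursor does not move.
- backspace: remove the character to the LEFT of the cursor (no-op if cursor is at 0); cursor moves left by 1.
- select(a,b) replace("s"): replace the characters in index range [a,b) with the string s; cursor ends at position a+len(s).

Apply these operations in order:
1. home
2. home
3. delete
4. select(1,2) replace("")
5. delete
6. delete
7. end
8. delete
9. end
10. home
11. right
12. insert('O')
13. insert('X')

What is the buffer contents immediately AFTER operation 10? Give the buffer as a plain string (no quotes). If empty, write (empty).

After op 1 (home): buf='XGH' cursor=0
After op 2 (home): buf='XGH' cursor=0
After op 3 (delete): buf='GH' cursor=0
After op 4 (select(1,2) replace("")): buf='G' cursor=1
After op 5 (delete): buf='G' cursor=1
After op 6 (delete): buf='G' cursor=1
After op 7 (end): buf='G' cursor=1
After op 8 (delete): buf='G' cursor=1
After op 9 (end): buf='G' cursor=1
After op 10 (home): buf='G' cursor=0

Answer: G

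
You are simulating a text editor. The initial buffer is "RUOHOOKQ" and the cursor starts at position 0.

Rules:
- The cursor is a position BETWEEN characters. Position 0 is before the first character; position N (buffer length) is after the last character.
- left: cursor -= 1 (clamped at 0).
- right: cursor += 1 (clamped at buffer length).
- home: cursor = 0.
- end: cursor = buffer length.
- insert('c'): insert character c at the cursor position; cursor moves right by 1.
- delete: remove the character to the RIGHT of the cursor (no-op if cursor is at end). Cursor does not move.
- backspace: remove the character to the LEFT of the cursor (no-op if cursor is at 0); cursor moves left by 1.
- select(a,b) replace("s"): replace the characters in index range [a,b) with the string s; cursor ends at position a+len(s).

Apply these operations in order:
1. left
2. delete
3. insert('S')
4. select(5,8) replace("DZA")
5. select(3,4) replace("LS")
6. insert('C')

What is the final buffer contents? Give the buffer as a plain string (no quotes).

After op 1 (left): buf='RUOHOOKQ' cursor=0
After op 2 (delete): buf='UOHOOKQ' cursor=0
After op 3 (insert('S')): buf='SUOHOOKQ' cursor=1
After op 4 (select(5,8) replace("DZA")): buf='SUOHODZA' cursor=8
After op 5 (select(3,4) replace("LS")): buf='SUOLSODZA' cursor=5
After op 6 (insert('C')): buf='SUOLSCODZA' cursor=6

Answer: SUOLSCODZA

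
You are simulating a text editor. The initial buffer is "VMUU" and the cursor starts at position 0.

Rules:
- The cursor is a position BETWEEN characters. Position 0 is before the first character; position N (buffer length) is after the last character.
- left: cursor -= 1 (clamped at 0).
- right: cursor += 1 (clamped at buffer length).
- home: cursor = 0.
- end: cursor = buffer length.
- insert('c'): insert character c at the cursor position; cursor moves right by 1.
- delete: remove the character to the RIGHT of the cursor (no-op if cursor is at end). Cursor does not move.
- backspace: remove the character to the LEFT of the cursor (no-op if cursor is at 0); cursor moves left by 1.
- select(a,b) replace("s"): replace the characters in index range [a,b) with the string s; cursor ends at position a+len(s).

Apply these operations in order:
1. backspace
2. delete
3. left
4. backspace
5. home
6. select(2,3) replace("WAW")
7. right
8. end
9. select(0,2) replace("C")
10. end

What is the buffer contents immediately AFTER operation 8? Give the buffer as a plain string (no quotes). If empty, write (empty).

Answer: MUWAW

Derivation:
After op 1 (backspace): buf='VMUU' cursor=0
After op 2 (delete): buf='MUU' cursor=0
After op 3 (left): buf='MUU' cursor=0
After op 4 (backspace): buf='MUU' cursor=0
After op 5 (home): buf='MUU' cursor=0
After op 6 (select(2,3) replace("WAW")): buf='MUWAW' cursor=5
After op 7 (right): buf='MUWAW' cursor=5
After op 8 (end): buf='MUWAW' cursor=5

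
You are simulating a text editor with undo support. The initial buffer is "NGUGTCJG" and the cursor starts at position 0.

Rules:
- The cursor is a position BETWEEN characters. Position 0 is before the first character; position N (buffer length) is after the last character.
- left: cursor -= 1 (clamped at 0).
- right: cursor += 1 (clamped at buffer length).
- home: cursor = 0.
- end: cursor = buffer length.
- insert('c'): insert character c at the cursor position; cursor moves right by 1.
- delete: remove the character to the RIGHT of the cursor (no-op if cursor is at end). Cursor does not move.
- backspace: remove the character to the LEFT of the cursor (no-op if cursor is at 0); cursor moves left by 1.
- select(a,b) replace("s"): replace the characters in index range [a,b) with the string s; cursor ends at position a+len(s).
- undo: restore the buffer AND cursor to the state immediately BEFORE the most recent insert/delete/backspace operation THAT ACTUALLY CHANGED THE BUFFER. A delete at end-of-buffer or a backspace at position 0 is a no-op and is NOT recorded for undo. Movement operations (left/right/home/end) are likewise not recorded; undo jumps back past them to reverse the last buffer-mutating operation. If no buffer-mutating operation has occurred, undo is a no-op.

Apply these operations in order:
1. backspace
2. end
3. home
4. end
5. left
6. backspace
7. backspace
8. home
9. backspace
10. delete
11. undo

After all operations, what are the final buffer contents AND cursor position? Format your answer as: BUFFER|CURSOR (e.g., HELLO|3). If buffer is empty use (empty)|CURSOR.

After op 1 (backspace): buf='NGUGTCJG' cursor=0
After op 2 (end): buf='NGUGTCJG' cursor=8
After op 3 (home): buf='NGUGTCJG' cursor=0
After op 4 (end): buf='NGUGTCJG' cursor=8
After op 5 (left): buf='NGUGTCJG' cursor=7
After op 6 (backspace): buf='NGUGTCG' cursor=6
After op 7 (backspace): buf='NGUGTG' cursor=5
After op 8 (home): buf='NGUGTG' cursor=0
After op 9 (backspace): buf='NGUGTG' cursor=0
After op 10 (delete): buf='GUGTG' cursor=0
After op 11 (undo): buf='NGUGTG' cursor=0

Answer: NGUGTG|0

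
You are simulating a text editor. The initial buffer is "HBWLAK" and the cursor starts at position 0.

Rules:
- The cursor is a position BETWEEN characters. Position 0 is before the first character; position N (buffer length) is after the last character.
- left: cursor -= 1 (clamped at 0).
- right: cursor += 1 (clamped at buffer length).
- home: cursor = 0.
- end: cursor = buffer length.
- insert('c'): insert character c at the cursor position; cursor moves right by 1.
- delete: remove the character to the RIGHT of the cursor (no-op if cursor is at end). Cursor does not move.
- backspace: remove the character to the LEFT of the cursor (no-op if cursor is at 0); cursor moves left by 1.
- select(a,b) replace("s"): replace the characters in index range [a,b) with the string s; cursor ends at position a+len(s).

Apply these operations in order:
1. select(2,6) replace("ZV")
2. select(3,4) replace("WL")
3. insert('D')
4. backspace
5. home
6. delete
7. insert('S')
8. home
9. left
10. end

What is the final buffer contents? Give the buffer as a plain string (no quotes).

After op 1 (select(2,6) replace("ZV")): buf='HBZV' cursor=4
After op 2 (select(3,4) replace("WL")): buf='HBZWL' cursor=5
After op 3 (insert('D')): buf='HBZWLD' cursor=6
After op 4 (backspace): buf='HBZWL' cursor=5
After op 5 (home): buf='HBZWL' cursor=0
After op 6 (delete): buf='BZWL' cursor=0
After op 7 (insert('S')): buf='SBZWL' cursor=1
After op 8 (home): buf='SBZWL' cursor=0
After op 9 (left): buf='SBZWL' cursor=0
After op 10 (end): buf='SBZWL' cursor=5

Answer: SBZWL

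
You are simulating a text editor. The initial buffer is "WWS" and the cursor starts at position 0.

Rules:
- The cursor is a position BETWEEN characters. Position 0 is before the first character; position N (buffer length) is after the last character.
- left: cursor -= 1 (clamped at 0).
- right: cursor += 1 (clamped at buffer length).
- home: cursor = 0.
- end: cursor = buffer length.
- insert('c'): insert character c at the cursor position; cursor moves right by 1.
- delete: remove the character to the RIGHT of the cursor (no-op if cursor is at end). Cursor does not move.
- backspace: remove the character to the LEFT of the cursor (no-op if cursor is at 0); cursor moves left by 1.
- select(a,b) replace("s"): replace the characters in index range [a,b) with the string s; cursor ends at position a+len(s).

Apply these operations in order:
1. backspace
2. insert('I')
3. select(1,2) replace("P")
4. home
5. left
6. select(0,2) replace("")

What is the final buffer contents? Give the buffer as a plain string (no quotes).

Answer: WS

Derivation:
After op 1 (backspace): buf='WWS' cursor=0
After op 2 (insert('I')): buf='IWWS' cursor=1
After op 3 (select(1,2) replace("P")): buf='IPWS' cursor=2
After op 4 (home): buf='IPWS' cursor=0
After op 5 (left): buf='IPWS' cursor=0
After op 6 (select(0,2) replace("")): buf='WS' cursor=0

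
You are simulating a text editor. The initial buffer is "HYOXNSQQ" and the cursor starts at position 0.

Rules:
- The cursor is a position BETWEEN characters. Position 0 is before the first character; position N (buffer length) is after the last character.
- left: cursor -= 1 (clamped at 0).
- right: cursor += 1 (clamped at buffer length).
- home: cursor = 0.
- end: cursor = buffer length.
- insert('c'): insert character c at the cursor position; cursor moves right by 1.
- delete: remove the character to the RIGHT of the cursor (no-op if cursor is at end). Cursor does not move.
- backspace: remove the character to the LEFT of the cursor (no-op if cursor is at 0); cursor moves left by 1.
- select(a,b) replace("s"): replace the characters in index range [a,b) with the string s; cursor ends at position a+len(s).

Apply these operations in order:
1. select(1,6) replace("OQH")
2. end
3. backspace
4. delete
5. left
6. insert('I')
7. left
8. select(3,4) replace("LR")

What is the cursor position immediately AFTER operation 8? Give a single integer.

After op 1 (select(1,6) replace("OQH")): buf='HOQHQQ' cursor=4
After op 2 (end): buf='HOQHQQ' cursor=6
After op 3 (backspace): buf='HOQHQ' cursor=5
After op 4 (delete): buf='HOQHQ' cursor=5
After op 5 (left): buf='HOQHQ' cursor=4
After op 6 (insert('I')): buf='HOQHIQ' cursor=5
After op 7 (left): buf='HOQHIQ' cursor=4
After op 8 (select(3,4) replace("LR")): buf='HOQLRIQ' cursor=5

Answer: 5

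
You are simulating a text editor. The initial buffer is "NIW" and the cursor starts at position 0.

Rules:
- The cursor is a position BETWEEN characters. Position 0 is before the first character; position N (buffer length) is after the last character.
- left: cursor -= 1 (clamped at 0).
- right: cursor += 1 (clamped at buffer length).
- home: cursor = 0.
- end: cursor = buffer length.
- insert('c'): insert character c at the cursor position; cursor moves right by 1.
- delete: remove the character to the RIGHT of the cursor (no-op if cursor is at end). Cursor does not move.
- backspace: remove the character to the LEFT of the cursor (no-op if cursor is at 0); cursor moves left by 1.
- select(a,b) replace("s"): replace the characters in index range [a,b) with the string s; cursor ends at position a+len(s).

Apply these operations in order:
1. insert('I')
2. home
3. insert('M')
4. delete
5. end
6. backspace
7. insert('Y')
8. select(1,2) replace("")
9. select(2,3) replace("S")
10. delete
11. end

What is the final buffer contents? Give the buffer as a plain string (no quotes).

Answer: MIS

Derivation:
After op 1 (insert('I')): buf='INIW' cursor=1
After op 2 (home): buf='INIW' cursor=0
After op 3 (insert('M')): buf='MINIW' cursor=1
After op 4 (delete): buf='MNIW' cursor=1
After op 5 (end): buf='MNIW' cursor=4
After op 6 (backspace): buf='MNI' cursor=3
After op 7 (insert('Y')): buf='MNIY' cursor=4
After op 8 (select(1,2) replace("")): buf='MIY' cursor=1
After op 9 (select(2,3) replace("S")): buf='MIS' cursor=3
After op 10 (delete): buf='MIS' cursor=3
After op 11 (end): buf='MIS' cursor=3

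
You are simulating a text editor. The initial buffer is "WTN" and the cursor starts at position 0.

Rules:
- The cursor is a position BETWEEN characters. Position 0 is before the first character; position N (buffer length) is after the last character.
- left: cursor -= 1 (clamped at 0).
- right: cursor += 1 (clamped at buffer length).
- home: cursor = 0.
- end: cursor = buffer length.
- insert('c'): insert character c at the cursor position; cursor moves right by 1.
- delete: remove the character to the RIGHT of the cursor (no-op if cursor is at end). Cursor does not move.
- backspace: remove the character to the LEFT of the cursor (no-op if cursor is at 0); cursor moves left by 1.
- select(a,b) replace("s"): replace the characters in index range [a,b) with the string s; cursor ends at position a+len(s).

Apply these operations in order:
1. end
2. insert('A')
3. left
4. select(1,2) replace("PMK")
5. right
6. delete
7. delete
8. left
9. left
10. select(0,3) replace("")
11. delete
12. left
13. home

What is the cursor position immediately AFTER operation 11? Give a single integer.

Answer: 0

Derivation:
After op 1 (end): buf='WTN' cursor=3
After op 2 (insert('A')): buf='WTNA' cursor=4
After op 3 (left): buf='WTNA' cursor=3
After op 4 (select(1,2) replace("PMK")): buf='WPMKNA' cursor=4
After op 5 (right): buf='WPMKNA' cursor=5
After op 6 (delete): buf='WPMKN' cursor=5
After op 7 (delete): buf='WPMKN' cursor=5
After op 8 (left): buf='WPMKN' cursor=4
After op 9 (left): buf='WPMKN' cursor=3
After op 10 (select(0,3) replace("")): buf='KN' cursor=0
After op 11 (delete): buf='N' cursor=0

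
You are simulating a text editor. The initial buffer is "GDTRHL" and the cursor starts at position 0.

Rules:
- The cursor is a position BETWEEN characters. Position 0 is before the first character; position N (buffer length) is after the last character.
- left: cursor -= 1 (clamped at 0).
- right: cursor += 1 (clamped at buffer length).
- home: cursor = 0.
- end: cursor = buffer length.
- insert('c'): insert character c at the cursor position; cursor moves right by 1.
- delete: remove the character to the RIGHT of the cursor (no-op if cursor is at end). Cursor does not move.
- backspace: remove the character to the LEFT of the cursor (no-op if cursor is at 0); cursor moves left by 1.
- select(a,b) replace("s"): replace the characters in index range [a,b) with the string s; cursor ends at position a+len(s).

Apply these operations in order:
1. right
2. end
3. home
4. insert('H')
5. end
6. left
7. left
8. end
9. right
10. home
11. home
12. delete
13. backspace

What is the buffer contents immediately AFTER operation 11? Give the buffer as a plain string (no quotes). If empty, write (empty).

After op 1 (right): buf='GDTRHL' cursor=1
After op 2 (end): buf='GDTRHL' cursor=6
After op 3 (home): buf='GDTRHL' cursor=0
After op 4 (insert('H')): buf='HGDTRHL' cursor=1
After op 5 (end): buf='HGDTRHL' cursor=7
After op 6 (left): buf='HGDTRHL' cursor=6
After op 7 (left): buf='HGDTRHL' cursor=5
After op 8 (end): buf='HGDTRHL' cursor=7
After op 9 (right): buf='HGDTRHL' cursor=7
After op 10 (home): buf='HGDTRHL' cursor=0
After op 11 (home): buf='HGDTRHL' cursor=0

Answer: HGDTRHL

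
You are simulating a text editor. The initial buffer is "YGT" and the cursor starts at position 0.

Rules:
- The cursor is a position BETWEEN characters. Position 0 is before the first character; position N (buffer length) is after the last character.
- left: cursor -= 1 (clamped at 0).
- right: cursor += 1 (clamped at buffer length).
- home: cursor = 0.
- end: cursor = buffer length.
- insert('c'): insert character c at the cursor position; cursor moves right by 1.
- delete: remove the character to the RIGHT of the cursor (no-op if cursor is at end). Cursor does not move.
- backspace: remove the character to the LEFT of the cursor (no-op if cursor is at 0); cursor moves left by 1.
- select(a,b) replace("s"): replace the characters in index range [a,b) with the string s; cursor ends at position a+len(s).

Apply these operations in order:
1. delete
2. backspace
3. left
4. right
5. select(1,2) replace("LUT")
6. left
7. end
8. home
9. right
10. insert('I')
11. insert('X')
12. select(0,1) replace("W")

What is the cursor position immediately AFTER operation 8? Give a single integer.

Answer: 0

Derivation:
After op 1 (delete): buf='GT' cursor=0
After op 2 (backspace): buf='GT' cursor=0
After op 3 (left): buf='GT' cursor=0
After op 4 (right): buf='GT' cursor=1
After op 5 (select(1,2) replace("LUT")): buf='GLUT' cursor=4
After op 6 (left): buf='GLUT' cursor=3
After op 7 (end): buf='GLUT' cursor=4
After op 8 (home): buf='GLUT' cursor=0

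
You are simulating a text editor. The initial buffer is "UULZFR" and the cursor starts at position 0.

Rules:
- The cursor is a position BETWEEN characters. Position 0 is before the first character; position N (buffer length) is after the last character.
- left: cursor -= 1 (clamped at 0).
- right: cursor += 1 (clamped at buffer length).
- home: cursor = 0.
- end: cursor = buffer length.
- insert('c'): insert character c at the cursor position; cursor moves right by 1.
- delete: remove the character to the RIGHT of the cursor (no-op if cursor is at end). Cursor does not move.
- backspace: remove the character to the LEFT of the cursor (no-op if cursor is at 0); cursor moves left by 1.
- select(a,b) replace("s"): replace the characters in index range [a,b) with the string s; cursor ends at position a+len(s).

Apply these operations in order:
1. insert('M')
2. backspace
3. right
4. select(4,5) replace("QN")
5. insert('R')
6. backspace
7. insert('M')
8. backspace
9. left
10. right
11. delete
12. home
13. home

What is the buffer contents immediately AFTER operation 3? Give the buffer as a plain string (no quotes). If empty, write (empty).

Answer: UULZFR

Derivation:
After op 1 (insert('M')): buf='MUULZFR' cursor=1
After op 2 (backspace): buf='UULZFR' cursor=0
After op 3 (right): buf='UULZFR' cursor=1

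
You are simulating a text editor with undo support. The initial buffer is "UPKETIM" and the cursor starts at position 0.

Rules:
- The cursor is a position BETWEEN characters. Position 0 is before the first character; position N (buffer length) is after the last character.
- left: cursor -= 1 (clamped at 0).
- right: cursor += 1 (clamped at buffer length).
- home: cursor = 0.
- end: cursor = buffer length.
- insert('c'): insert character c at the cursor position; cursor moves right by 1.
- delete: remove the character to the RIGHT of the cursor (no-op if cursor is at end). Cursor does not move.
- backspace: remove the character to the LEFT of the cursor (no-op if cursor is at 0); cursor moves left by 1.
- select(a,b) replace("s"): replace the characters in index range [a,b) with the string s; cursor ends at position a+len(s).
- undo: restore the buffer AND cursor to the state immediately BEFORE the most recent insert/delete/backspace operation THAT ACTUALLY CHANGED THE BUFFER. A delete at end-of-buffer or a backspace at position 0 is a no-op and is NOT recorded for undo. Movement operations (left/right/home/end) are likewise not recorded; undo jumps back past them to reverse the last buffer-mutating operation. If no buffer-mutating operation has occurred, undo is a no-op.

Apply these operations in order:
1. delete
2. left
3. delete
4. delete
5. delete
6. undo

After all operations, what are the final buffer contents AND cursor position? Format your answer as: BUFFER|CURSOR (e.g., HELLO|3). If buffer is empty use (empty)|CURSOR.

After op 1 (delete): buf='PKETIM' cursor=0
After op 2 (left): buf='PKETIM' cursor=0
After op 3 (delete): buf='KETIM' cursor=0
After op 4 (delete): buf='ETIM' cursor=0
After op 5 (delete): buf='TIM' cursor=0
After op 6 (undo): buf='ETIM' cursor=0

Answer: ETIM|0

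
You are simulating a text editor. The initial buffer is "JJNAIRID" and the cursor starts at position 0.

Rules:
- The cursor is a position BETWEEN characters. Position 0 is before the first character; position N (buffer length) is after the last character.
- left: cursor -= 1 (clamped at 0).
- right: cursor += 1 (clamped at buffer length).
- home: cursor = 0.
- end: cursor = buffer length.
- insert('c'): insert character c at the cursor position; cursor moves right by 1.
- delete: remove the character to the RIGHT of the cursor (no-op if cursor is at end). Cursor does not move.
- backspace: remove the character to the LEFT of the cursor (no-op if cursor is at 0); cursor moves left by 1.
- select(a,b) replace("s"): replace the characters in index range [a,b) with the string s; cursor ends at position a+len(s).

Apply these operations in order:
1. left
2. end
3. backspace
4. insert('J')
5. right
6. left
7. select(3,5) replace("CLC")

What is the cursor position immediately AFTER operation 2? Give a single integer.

Answer: 8

Derivation:
After op 1 (left): buf='JJNAIRID' cursor=0
After op 2 (end): buf='JJNAIRID' cursor=8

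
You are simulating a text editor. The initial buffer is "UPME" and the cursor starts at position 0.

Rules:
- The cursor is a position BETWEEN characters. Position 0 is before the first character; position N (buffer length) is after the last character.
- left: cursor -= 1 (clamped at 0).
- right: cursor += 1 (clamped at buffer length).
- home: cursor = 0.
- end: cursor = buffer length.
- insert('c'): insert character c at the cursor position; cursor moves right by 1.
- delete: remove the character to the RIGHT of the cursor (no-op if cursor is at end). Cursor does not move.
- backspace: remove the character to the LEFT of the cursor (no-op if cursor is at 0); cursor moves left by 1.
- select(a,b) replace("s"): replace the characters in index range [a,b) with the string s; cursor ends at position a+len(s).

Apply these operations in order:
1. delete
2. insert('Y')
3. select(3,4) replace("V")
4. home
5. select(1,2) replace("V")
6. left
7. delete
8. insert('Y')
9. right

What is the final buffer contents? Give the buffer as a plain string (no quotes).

After op 1 (delete): buf='PME' cursor=0
After op 2 (insert('Y')): buf='YPME' cursor=1
After op 3 (select(3,4) replace("V")): buf='YPMV' cursor=4
After op 4 (home): buf='YPMV' cursor=0
After op 5 (select(1,2) replace("V")): buf='YVMV' cursor=2
After op 6 (left): buf='YVMV' cursor=1
After op 7 (delete): buf='YMV' cursor=1
After op 8 (insert('Y')): buf='YYMV' cursor=2
After op 9 (right): buf='YYMV' cursor=3

Answer: YYMV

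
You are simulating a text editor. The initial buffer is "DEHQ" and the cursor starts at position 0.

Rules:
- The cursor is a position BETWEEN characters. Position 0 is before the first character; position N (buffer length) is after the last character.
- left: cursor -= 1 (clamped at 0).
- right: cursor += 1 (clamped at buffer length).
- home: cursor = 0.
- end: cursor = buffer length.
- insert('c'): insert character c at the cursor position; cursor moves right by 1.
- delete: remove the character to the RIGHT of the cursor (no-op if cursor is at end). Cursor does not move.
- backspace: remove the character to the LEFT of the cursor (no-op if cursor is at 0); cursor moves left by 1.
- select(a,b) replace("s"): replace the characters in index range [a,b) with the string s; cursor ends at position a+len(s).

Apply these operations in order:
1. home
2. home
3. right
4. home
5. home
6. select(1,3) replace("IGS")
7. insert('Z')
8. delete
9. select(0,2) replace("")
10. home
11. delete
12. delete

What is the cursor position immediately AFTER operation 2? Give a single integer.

Answer: 0

Derivation:
After op 1 (home): buf='DEHQ' cursor=0
After op 2 (home): buf='DEHQ' cursor=0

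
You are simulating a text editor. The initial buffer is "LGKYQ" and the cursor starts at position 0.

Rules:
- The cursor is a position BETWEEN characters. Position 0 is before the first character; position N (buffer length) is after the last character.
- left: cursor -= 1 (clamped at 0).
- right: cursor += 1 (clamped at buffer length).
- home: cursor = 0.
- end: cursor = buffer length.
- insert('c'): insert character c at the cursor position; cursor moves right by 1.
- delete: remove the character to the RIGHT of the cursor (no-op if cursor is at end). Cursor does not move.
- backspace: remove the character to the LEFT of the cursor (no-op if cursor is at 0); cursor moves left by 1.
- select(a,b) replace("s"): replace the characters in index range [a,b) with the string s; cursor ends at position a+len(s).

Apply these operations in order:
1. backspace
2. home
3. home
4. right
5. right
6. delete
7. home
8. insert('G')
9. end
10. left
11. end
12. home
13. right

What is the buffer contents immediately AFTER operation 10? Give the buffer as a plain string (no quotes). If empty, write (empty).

After op 1 (backspace): buf='LGKYQ' cursor=0
After op 2 (home): buf='LGKYQ' cursor=0
After op 3 (home): buf='LGKYQ' cursor=0
After op 4 (right): buf='LGKYQ' cursor=1
After op 5 (right): buf='LGKYQ' cursor=2
After op 6 (delete): buf='LGYQ' cursor=2
After op 7 (home): buf='LGYQ' cursor=0
After op 8 (insert('G')): buf='GLGYQ' cursor=1
After op 9 (end): buf='GLGYQ' cursor=5
After op 10 (left): buf='GLGYQ' cursor=4

Answer: GLGYQ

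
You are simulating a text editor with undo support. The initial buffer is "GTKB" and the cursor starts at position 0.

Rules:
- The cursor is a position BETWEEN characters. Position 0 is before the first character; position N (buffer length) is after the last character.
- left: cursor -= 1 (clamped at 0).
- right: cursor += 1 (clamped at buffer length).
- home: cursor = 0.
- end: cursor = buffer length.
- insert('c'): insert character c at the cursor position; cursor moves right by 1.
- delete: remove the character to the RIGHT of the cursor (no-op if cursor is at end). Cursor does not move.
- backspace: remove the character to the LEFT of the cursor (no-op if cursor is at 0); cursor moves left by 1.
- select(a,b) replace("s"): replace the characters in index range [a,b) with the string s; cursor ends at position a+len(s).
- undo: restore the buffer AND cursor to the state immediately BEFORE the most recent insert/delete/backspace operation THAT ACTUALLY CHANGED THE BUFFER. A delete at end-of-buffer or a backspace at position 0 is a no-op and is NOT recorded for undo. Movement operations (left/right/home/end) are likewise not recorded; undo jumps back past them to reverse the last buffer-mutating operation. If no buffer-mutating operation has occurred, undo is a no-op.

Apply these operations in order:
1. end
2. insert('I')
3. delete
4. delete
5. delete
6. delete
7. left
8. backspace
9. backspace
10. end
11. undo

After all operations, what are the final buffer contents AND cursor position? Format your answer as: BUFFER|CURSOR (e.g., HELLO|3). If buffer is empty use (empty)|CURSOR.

Answer: GTKI|3

Derivation:
After op 1 (end): buf='GTKB' cursor=4
After op 2 (insert('I')): buf='GTKBI' cursor=5
After op 3 (delete): buf='GTKBI' cursor=5
After op 4 (delete): buf='GTKBI' cursor=5
After op 5 (delete): buf='GTKBI' cursor=5
After op 6 (delete): buf='GTKBI' cursor=5
After op 7 (left): buf='GTKBI' cursor=4
After op 8 (backspace): buf='GTKI' cursor=3
After op 9 (backspace): buf='GTI' cursor=2
After op 10 (end): buf='GTI' cursor=3
After op 11 (undo): buf='GTKI' cursor=3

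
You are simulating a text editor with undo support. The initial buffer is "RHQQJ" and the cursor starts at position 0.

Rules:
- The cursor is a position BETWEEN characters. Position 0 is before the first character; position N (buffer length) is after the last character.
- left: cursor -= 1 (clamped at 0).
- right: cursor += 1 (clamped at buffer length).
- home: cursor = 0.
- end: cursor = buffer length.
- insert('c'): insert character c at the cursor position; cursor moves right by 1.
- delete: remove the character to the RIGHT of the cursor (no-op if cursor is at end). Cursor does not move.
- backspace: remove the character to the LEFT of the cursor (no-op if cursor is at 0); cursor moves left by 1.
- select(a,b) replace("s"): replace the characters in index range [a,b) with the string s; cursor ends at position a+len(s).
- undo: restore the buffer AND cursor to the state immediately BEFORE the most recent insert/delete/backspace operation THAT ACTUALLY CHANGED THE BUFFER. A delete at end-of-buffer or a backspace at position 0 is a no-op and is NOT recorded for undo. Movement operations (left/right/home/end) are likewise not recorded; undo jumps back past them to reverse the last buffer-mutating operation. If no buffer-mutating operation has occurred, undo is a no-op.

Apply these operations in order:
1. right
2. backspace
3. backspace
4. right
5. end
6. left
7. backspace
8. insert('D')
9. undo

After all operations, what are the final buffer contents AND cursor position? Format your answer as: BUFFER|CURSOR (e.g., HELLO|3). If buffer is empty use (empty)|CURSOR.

Answer: HQJ|2

Derivation:
After op 1 (right): buf='RHQQJ' cursor=1
After op 2 (backspace): buf='HQQJ' cursor=0
After op 3 (backspace): buf='HQQJ' cursor=0
After op 4 (right): buf='HQQJ' cursor=1
After op 5 (end): buf='HQQJ' cursor=4
After op 6 (left): buf='HQQJ' cursor=3
After op 7 (backspace): buf='HQJ' cursor=2
After op 8 (insert('D')): buf='HQDJ' cursor=3
After op 9 (undo): buf='HQJ' cursor=2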